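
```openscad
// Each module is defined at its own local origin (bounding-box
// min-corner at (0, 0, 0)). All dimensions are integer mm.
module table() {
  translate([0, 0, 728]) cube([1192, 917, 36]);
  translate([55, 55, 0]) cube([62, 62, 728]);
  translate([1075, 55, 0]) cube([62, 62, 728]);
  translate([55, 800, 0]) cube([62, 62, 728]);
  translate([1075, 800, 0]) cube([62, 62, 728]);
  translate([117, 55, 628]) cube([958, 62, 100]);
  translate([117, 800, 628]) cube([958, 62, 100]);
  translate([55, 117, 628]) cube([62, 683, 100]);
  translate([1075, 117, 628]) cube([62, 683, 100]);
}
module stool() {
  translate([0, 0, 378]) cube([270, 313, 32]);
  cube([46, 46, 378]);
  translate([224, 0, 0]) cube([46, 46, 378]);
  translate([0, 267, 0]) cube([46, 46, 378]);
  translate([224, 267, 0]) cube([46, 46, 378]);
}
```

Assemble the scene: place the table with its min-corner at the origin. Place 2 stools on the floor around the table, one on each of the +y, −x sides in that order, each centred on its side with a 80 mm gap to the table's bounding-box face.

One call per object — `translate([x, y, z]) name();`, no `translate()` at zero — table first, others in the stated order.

table();
translate([461, 997, 0]) stool();
translate([-350, 302, 0]) stool();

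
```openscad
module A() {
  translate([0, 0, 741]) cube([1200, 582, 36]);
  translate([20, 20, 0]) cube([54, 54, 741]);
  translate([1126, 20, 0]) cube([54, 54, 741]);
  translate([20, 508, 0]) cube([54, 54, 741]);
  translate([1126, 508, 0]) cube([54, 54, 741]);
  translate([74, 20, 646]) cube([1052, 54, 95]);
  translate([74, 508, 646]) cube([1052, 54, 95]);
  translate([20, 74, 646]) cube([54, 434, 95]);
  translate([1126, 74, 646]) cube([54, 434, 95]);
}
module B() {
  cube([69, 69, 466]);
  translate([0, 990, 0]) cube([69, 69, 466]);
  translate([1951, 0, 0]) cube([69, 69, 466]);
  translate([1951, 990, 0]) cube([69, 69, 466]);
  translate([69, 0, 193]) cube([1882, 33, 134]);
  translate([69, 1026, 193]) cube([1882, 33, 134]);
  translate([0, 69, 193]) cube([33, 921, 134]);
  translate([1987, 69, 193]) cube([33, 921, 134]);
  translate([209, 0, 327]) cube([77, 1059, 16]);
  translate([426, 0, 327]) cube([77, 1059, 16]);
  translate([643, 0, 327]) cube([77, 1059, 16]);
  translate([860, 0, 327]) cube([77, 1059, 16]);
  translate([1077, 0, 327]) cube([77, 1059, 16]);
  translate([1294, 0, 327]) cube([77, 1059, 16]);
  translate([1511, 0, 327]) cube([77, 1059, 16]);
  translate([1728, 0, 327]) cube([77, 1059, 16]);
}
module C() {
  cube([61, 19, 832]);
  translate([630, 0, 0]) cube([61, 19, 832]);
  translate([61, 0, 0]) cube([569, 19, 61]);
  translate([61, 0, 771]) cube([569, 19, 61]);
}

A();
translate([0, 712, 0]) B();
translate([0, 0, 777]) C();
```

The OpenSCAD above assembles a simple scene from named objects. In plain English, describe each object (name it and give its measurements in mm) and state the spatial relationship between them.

A is a table: top 1200 mm (x) × 582 mm (y), 36 mm thick, upper face at z = 777 mm, on four 54×54 mm square legs, each inset 20 mm from the nearest pair of top edges, running from z = 0 to the bottom of the top. Four apron rails, 54 mm thick and 95 mm tall, run between adjacent legs with their top edges flush with the underside of the top and their outer faces flush with the legs' outer faces.

B is a bed frame 2020 mm long (x) by 1059 mm wide (y). Four 69×69 mm corner posts, 466 mm tall, at the corners of the footprint. Four rails of 33 mm thickness and 134 mm height run between adjacent posts with their undersides at z = 193 mm, their outer faces flush with the outside of the frame (the two x-running rails run between the posts' inner faces; the two y-running rails run between the posts' inner faces). 8 slats, each 77 mm wide (x) and 16 mm thick, lie across the top of the two x-running rails, running the full 1059 mm width of the frame in y; the slats are evenly spaced along x between the inner faces of the end posts with equal gaps (rounded down to the nearest mm) at the −x end and between each pair — any rounding remainder accumulates at the +x end.

C is a picture frame with a 569×710 mm rectangular opening (x by z) and a uniform 61 mm border on every side. Frame depth is 19 mm along y. It is built from two vertical stiles running the full outside height and two horizontal rails spanning the gap between the stiles.

The bed frame is on the floor beside the table on its +y side. The picture frame is on top of the table.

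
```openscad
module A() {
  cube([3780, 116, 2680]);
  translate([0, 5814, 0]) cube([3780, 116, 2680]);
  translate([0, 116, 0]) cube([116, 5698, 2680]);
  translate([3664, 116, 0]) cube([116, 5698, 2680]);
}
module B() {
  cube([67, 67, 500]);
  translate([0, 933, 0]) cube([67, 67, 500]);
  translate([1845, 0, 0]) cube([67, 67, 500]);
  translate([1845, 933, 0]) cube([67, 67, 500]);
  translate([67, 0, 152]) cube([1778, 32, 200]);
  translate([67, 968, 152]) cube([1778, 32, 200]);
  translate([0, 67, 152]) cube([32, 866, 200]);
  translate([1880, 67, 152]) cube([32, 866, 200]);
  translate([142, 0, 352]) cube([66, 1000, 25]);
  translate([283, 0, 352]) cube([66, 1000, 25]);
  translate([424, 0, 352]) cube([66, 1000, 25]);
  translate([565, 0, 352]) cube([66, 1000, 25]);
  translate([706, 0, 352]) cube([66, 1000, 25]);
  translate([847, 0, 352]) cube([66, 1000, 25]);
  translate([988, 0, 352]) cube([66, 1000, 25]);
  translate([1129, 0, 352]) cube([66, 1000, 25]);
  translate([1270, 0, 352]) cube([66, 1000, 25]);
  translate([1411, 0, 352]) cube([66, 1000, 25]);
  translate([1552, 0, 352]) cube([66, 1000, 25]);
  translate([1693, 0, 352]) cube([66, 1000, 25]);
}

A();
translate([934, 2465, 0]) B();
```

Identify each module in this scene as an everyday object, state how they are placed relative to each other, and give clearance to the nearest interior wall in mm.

Clearances: x = 818, y = 2349; minimum 818 mm.

A is a house frame. B is a bed frame. The bed frame sits inside the house frame, centred. The clearance to the nearest interior wall is 818 mm.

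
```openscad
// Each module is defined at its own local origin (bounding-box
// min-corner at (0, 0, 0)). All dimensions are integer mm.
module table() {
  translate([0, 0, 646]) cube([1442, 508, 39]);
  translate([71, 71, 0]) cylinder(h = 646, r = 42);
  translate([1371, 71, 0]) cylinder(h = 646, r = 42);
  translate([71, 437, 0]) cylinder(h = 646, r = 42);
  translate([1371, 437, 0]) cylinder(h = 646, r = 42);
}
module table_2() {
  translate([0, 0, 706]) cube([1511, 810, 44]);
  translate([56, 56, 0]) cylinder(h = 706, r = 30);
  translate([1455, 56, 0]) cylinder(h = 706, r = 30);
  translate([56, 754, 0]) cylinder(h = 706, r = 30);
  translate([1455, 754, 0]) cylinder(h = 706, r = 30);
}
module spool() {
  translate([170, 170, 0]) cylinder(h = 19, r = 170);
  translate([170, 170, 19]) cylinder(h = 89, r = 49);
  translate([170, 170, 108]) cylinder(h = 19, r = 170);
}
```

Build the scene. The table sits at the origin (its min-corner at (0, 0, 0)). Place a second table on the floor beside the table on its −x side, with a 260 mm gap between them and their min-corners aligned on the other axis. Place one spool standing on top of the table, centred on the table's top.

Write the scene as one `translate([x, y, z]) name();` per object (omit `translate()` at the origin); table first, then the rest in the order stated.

table();
translate([-1771, 0, 0]) table_2();
translate([551, 84, 685]) spool();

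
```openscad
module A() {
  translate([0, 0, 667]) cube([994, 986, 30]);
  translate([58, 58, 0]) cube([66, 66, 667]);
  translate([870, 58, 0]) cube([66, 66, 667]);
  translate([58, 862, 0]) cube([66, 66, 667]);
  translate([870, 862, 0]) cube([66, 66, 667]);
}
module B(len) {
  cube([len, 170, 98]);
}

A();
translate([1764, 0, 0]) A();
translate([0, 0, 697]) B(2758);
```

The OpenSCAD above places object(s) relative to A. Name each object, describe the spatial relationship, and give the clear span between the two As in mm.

Second table starts at x = 1764; first ends at x = 994; clear span = 1764 − 994 = 770 mm.

A is a table. B is a beam. A beam spans the tops of two tables. The clear span between the two tables is 770 mm.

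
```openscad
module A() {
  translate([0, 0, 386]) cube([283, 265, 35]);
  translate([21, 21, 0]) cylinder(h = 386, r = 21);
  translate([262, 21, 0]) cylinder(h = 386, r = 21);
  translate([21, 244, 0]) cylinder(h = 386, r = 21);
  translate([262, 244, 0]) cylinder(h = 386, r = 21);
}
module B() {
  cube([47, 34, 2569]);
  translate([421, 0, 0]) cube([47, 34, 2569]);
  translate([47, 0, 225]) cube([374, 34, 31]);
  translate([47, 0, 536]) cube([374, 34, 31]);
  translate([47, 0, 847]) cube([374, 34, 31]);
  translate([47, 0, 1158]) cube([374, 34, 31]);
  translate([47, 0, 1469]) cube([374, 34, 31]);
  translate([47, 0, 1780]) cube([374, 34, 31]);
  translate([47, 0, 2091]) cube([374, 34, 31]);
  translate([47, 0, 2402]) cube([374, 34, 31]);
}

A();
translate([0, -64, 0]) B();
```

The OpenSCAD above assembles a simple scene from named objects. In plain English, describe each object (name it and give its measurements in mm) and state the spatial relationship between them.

A is a four-legged stool. The seat is a 283×265×35 mm slab whose top surface is at z = 421 mm; four round legs, each 42 mm in diameter, run from the floor (z = 0) to the underside of the seat, each leg's axis is inset half a diameter from the nearest pair of seat edges (so the leg's bounding box is flush with the corner).

B is a wooden ladder with two side rails of 47×34 mm section and 2569 mm height, set 468 mm apart overall. Between them run 8 rectangular rungs (34 mm deep, 31 mm thick), front faces flush with the rails' −y face. The bottom of the first rung is 225 mm above the floor and each subsequent rung is 311 mm higher than the one below.

The ladder is on the floor beside the stool on its −y side.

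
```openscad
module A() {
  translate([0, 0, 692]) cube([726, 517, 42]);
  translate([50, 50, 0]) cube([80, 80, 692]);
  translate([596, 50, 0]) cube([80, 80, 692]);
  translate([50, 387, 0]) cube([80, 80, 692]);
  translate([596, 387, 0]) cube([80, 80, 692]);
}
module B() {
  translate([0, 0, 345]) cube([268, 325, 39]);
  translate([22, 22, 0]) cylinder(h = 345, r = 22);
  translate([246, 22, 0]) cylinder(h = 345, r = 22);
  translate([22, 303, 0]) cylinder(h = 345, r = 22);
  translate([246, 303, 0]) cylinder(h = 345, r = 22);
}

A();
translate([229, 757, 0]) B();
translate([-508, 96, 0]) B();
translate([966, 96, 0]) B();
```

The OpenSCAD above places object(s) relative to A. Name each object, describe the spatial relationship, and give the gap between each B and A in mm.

A is a table. B is a stool. Three stools sit around the table at the +y, −x, +x sides. The gap between each stool and the table is 240 mm.

Each stool's nearest face is 240 mm from the table's bounding box.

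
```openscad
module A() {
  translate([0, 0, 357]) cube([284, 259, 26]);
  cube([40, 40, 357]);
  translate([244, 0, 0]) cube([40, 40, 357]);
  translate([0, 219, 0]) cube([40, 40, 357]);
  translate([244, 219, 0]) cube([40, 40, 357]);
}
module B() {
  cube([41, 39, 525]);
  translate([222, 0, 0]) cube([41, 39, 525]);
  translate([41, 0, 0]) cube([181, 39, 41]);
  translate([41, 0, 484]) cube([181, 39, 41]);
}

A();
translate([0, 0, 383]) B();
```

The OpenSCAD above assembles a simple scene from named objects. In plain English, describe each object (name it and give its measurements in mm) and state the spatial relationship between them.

A is a four-legged stool. The seat is a 284×259×26 mm slab whose top surface is at z = 383 mm; four square legs, each 40×40 mm in cross-section, run from the floor (z = 0) to the underside of the seat, each flush with a corner of the seat.

B is a rectangular picture frame lying in the x–z plane (depth along y). The opening is 181 mm wide (x) by 443 mm tall (z), surrounded by a border 41 mm wide on all four sides. The frame is 39 mm deep and is made of two full-height vertical stiles with two horizontal rails fitted between them.

The picture frame is on top of the stool.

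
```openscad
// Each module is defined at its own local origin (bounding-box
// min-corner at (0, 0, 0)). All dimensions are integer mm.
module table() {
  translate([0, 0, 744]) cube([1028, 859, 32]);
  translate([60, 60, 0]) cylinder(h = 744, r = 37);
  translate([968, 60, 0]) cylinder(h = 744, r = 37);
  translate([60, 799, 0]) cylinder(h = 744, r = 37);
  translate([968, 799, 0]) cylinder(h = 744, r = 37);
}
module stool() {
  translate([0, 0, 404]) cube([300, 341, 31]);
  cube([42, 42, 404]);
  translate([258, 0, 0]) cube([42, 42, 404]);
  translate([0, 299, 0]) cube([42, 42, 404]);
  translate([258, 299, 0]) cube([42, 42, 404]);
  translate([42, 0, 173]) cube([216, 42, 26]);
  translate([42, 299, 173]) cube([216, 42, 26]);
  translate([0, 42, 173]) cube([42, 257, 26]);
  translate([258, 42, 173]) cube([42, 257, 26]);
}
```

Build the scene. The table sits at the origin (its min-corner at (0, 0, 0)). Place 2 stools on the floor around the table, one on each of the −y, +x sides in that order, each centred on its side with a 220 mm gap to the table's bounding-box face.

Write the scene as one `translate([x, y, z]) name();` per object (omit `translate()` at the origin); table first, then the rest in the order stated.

table();
translate([364, -561, 0]) stool();
translate([1248, 259, 0]) stool();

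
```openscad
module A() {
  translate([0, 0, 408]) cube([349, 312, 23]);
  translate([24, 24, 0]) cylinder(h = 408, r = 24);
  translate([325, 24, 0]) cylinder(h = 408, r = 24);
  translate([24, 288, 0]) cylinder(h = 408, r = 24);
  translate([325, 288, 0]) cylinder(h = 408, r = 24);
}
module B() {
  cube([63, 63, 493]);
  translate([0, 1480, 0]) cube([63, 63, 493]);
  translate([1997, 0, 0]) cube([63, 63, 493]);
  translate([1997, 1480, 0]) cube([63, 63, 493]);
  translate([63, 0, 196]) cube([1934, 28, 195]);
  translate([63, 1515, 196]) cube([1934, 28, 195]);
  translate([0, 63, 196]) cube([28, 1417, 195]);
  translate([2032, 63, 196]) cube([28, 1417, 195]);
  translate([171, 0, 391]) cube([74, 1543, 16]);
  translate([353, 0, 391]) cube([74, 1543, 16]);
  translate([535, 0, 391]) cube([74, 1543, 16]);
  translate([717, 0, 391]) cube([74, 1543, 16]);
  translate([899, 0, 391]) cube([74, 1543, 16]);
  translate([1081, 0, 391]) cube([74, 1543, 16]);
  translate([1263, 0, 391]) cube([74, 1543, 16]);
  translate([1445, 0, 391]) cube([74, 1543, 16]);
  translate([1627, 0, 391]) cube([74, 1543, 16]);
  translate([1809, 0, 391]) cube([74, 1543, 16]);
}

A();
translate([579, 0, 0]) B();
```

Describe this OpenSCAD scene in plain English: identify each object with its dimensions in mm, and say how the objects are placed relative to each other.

A is a simple wooden stool: a rectangular seat 349 mm (x) by 312 mm (y), 23 mm thick, top face at z = 431 mm, on four round legs, each 48 mm in diameter. The legs rest on z = 0, each leg's axis is inset half a diameter from the nearest pair of seat edges (so the leg's bounding box is flush with the corner).

B is a bed frame 2060 mm long (x) by 1543 mm wide (y). Four 63×63 mm corner posts, 493 mm tall, at the corners of the footprint. Four rails of 28 mm thickness and 195 mm height run between adjacent posts with their undersides at z = 196 mm, their outer faces flush with the outside of the frame (the two x-running rails run between the posts' inner faces; the two y-running rails run between the posts' inner faces). 10 slats, each 74 mm wide (x) and 16 mm thick, lie across the top of the two x-running rails, running the full 1543 mm width of the frame in y; the slats are evenly spaced along x between the inner faces of the end posts with equal gaps (rounded down to the nearest mm) at the −x end and between each pair — any rounding remainder accumulates at the +x end.

The bed frame is on the floor beside the stool on its +x side.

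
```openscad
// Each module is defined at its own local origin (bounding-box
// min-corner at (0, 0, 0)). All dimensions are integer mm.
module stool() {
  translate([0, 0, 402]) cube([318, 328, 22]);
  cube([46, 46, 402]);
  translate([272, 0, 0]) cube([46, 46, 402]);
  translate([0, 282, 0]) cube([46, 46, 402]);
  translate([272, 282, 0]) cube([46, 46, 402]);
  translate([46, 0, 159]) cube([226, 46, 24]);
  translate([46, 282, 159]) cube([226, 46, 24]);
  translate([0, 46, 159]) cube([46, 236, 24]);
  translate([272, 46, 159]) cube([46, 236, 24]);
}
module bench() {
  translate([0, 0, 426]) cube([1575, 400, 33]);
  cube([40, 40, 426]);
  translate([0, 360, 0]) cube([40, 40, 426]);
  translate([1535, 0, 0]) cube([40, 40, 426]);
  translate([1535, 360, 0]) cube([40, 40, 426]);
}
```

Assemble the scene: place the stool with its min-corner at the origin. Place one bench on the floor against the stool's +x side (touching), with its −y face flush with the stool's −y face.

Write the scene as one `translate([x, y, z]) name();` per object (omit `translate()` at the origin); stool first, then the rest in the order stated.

stool();
translate([318, 0, 0]) bench();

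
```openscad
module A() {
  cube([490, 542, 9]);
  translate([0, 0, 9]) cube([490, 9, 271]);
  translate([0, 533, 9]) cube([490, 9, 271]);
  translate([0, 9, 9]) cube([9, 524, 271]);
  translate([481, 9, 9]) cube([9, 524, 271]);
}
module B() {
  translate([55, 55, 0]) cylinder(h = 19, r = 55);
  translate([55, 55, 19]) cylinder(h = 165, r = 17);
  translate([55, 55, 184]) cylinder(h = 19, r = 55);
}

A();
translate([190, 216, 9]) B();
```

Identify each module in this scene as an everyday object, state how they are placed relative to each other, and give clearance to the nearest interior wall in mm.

Clearances: x = 181, y = 207; minimum 181 mm.

A is an open box. B is a spool. The spool sits inside the open box, centred. The clearance to the nearest interior wall is 181 mm.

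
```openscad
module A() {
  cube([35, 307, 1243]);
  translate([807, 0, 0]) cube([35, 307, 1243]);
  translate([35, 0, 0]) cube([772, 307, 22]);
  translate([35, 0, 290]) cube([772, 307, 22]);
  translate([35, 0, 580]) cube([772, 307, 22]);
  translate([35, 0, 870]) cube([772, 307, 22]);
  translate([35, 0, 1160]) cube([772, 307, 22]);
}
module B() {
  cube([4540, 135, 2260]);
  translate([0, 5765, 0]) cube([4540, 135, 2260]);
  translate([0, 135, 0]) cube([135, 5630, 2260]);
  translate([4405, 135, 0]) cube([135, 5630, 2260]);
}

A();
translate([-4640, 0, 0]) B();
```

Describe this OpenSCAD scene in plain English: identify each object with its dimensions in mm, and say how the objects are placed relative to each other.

A is an open bookshelf. Two side panels, each 35 mm thick, 307 mm deep and 1243 mm tall, stand 842 mm apart (outside-to-outside). Between them sit 5 shelves, each 22 mm thick and 307 mm deep, spanning the full gap between the sides. The bottom shelf rests on the floor (its underside at z = 0) and the clear gap between one shelf's top and the next shelf's underside is 268 mm.

B is a box-shaped house frame (walls only): outside footprint 4540×5900 mm, wall height 2260 mm, wall thickness 135 mm. The two y-facing walls run the full x-width; the two x-facing walls fit between the inner faces of the y-facing walls.

The house frame is on the floor beside the bookshelf on its −x side.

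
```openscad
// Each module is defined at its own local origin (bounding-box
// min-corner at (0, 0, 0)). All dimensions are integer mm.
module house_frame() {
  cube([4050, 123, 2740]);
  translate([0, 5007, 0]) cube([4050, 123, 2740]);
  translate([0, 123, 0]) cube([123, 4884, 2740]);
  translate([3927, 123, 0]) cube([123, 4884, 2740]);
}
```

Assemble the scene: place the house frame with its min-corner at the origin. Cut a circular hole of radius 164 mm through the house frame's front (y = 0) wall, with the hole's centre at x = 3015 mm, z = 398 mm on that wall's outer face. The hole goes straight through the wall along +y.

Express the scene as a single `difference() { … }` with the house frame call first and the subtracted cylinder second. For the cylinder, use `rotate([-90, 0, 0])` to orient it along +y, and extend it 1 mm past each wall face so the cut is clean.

difference() {
  house_frame();
  translate([3015, -1, 398]) rotate([-90, 0, 0]) cylinder(h = 125, r = 164);
}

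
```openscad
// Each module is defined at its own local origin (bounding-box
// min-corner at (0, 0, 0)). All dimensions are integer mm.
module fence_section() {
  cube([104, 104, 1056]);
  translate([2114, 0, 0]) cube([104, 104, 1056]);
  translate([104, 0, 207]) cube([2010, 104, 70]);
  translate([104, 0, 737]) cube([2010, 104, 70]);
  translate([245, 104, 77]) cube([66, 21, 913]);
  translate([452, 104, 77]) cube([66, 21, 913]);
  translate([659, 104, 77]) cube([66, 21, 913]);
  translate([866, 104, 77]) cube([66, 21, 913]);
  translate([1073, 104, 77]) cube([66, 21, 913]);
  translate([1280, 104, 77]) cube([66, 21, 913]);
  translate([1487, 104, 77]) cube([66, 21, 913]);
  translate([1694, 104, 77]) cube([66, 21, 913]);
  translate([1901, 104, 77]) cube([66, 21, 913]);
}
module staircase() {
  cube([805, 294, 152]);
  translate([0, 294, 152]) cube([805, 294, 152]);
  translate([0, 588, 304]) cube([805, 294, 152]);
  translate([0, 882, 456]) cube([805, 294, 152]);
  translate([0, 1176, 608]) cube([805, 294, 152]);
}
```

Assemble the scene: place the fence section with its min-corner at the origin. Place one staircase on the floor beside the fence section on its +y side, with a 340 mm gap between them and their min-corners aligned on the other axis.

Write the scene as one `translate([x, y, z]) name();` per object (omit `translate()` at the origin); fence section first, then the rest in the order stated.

fence_section();
translate([0, 465, 0]) staircase();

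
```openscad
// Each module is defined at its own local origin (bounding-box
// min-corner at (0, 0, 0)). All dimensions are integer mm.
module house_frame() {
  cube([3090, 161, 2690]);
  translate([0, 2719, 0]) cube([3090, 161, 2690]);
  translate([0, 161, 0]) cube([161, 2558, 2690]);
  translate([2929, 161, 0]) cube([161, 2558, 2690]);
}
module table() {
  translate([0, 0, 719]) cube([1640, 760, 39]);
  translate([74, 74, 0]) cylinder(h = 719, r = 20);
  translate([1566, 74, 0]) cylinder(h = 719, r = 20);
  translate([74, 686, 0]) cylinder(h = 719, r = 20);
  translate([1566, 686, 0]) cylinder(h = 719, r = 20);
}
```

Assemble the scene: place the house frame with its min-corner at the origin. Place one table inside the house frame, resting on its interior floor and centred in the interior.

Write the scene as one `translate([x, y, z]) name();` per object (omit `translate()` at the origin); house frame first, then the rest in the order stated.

house_frame();
translate([725, 1060, 0]) table();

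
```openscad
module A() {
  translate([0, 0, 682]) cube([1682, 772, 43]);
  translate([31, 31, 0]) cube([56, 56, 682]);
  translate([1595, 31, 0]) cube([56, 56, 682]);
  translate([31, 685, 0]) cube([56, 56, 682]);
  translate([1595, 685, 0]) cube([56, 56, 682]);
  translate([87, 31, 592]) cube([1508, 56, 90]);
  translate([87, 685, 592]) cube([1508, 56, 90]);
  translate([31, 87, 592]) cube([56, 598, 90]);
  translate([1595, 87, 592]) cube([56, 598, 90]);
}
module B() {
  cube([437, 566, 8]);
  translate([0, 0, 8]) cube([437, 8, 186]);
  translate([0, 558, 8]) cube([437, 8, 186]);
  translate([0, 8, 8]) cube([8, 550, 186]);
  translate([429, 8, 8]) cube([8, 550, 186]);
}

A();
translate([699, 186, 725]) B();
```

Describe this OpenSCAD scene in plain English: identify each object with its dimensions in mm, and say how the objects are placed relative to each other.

A is a table with a 1682×772 mm rectangular top, 43 mm thick, top surface at z = 725 mm, supported by four 56×56 mm square legs, each inset 31 mm from the nearest pair of top edges, running from the floor. Four apron rails, 56 mm thick and 90 mm tall, run between adjacent legs with their top edges flush with the underside of the top and their outer faces flush with the legs' outer faces.

B is an open storage box with external size 437×566×194 mm and wall thickness 8 mm (the base is also 8 mm thick). The base covers the whole footprint; the four walls stand on the base, with the y-facing walls full-width and the x-facing walls fitting between their inner faces.

The open box is on top of the table.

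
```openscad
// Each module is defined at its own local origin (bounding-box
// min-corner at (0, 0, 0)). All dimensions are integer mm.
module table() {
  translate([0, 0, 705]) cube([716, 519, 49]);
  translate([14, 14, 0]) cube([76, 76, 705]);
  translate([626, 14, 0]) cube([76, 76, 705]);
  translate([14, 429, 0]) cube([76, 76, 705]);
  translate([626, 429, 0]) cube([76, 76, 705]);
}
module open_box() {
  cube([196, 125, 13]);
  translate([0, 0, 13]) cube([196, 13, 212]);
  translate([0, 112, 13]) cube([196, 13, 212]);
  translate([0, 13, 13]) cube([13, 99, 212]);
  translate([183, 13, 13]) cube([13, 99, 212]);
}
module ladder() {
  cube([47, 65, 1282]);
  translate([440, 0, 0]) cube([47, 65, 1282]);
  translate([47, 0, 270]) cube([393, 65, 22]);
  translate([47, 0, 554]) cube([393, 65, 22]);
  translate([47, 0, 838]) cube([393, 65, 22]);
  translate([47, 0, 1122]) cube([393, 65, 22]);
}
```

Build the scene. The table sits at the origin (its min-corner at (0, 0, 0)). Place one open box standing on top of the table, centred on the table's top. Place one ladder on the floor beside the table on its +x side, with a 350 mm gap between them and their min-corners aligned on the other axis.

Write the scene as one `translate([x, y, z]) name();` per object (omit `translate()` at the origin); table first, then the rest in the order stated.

table();
translate([260, 197, 754]) open_box();
translate([1066, 0, 0]) ladder();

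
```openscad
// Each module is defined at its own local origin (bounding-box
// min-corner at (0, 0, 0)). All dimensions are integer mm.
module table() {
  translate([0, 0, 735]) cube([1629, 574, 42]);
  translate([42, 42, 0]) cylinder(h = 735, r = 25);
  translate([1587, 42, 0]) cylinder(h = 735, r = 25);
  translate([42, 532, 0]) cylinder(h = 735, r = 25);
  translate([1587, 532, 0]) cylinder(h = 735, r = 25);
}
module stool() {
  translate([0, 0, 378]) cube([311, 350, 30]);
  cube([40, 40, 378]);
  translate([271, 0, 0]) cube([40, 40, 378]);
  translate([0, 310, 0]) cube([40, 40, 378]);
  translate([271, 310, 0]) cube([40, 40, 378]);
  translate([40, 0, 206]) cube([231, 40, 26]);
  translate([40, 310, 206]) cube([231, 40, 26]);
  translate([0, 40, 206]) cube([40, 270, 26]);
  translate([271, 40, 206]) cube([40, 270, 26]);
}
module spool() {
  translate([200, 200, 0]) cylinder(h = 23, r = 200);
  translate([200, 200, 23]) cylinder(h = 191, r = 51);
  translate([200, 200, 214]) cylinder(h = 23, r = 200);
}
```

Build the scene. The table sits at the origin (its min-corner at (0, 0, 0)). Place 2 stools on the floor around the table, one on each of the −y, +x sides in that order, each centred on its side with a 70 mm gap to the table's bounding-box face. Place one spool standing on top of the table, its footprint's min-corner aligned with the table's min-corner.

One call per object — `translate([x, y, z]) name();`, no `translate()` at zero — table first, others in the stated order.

table();
translate([659, -420, 0]) stool();
translate([1699, 112, 0]) stool();
translate([0, 0, 777]) spool();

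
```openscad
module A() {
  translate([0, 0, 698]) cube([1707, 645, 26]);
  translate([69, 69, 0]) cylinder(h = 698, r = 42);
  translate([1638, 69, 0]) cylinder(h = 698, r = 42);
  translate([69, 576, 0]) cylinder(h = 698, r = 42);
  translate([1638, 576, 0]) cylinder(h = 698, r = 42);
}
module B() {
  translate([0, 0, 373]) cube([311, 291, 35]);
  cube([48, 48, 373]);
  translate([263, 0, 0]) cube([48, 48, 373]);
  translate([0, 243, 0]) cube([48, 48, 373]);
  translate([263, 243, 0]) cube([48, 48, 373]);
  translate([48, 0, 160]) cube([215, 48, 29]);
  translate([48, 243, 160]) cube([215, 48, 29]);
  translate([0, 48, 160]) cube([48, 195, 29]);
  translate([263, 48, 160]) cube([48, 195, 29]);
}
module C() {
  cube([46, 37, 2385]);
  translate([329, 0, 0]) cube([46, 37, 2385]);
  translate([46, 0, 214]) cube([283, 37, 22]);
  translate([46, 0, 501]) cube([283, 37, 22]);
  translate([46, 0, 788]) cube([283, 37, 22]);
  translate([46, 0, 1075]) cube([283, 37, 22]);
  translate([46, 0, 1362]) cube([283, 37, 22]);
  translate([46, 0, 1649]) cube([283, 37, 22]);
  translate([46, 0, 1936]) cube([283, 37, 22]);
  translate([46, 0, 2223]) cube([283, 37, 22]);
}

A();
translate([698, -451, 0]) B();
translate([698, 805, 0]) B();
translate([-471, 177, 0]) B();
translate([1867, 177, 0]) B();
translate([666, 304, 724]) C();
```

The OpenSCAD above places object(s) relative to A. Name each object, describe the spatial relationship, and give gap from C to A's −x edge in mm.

The ladder's min-x is at 666; the table's min-x is 0; gap = 666 mm.

A is a table. B is a stool. C is a ladder. Four stools sit around the table at the −y, +y, −x, +x sides. The ladder is on top of the table, centred. The gap from the ladder to the table's −x edge is 666 mm.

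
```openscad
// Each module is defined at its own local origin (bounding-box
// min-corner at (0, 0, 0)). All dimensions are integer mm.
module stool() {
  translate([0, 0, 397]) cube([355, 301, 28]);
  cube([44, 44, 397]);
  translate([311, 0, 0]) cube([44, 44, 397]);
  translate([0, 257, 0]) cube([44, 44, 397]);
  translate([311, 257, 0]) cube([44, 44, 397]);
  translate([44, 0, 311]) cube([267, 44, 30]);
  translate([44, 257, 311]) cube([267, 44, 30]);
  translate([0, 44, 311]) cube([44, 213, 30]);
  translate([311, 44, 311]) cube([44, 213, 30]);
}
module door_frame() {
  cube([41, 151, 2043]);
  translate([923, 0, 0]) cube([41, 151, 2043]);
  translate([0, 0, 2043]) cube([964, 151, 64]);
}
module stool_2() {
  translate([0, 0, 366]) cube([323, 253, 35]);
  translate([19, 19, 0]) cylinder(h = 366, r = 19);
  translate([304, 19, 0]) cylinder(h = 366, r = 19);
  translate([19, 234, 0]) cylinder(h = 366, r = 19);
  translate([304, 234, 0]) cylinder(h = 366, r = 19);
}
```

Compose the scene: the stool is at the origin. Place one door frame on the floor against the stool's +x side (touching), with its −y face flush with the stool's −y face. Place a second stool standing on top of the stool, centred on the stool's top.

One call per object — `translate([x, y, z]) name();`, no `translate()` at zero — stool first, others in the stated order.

stool();
translate([355, 0, 0]) door_frame();
translate([16, 24, 425]) stool_2();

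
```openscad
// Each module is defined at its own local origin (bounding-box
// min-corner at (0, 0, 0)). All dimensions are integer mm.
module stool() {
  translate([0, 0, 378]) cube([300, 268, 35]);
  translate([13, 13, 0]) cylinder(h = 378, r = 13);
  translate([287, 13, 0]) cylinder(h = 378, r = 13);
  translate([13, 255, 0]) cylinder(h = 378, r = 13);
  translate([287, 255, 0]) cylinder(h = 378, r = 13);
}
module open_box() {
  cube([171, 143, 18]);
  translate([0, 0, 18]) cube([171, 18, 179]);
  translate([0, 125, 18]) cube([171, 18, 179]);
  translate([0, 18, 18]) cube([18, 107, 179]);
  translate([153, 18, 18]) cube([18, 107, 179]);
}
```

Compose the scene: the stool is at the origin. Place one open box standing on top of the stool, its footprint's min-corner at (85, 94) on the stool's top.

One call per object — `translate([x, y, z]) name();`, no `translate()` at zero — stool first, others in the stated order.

stool();
translate([85, 94, 413]) open_box();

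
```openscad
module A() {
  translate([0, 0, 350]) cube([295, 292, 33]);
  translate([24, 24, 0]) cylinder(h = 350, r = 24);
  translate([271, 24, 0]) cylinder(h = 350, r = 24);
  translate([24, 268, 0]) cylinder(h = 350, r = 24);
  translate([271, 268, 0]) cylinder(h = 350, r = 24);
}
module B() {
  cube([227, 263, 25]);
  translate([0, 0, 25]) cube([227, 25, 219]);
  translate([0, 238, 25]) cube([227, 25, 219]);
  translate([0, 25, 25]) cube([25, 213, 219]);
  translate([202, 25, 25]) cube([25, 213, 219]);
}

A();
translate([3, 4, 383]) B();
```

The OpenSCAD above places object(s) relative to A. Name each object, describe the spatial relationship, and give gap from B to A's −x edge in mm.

The open box's min-x is at 3; the stool's min-x is 0; gap = 3 mm.

A is a stool. B is an open box. The open box is on top of the stool. The gap from the open box to the stool's −x edge is 3 mm.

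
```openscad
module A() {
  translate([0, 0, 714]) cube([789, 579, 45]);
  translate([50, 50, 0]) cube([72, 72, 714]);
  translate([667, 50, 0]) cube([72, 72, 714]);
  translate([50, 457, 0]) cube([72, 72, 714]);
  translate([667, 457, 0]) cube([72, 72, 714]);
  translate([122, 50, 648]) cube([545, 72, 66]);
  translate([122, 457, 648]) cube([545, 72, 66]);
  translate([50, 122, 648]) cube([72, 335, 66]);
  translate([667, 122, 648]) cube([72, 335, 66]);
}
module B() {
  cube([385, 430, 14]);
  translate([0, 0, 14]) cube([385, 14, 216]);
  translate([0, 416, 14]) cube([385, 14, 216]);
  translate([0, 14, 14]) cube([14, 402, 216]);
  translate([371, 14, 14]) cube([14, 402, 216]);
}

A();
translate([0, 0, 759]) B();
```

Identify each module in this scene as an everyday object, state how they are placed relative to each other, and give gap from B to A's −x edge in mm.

A is a table. B is an open box. The open box is on top of the table. The gap from the open box to the table's −x edge is 0 mm.

The open box's min-x is at 0; the table's min-x is 0; gap = 0 mm.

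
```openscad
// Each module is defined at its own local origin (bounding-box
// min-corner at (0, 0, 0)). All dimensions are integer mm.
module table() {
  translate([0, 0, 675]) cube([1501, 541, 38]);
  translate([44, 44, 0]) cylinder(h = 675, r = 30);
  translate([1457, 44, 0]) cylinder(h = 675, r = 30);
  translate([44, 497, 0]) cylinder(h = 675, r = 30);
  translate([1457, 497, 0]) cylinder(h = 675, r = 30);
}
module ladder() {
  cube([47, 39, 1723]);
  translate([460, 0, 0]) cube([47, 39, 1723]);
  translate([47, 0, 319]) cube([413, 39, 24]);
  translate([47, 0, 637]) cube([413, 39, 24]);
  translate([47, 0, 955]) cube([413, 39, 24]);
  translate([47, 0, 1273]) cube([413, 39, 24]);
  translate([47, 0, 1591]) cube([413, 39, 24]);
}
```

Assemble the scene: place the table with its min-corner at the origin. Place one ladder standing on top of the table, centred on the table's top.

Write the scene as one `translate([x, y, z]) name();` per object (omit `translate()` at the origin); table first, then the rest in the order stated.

table();
translate([497, 251, 713]) ladder();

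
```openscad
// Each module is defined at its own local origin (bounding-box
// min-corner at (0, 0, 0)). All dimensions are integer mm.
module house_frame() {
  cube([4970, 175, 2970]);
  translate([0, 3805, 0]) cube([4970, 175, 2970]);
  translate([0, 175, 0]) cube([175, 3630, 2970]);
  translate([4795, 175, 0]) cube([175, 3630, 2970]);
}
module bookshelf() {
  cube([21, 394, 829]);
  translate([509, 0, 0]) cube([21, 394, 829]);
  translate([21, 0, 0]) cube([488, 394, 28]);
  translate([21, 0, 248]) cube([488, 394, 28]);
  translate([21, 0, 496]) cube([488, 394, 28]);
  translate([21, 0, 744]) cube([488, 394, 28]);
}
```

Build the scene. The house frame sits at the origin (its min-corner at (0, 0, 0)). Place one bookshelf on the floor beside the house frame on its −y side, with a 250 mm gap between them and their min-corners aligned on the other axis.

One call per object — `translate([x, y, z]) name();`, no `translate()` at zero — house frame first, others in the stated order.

house_frame();
translate([0, -644, 0]) bookshelf();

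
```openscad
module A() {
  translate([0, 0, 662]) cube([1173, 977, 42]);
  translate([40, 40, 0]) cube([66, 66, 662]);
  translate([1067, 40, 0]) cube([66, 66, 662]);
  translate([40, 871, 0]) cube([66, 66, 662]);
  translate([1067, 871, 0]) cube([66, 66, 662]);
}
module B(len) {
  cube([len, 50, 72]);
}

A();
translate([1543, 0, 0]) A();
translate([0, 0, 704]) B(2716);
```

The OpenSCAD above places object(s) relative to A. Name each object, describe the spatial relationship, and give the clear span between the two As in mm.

A is a table. B is a beam. A beam spans the tops of two tables. The clear span between the two tables is 370 mm.

Second table starts at x = 1543; first ends at x = 1173; clear span = 1543 − 1173 = 370 mm.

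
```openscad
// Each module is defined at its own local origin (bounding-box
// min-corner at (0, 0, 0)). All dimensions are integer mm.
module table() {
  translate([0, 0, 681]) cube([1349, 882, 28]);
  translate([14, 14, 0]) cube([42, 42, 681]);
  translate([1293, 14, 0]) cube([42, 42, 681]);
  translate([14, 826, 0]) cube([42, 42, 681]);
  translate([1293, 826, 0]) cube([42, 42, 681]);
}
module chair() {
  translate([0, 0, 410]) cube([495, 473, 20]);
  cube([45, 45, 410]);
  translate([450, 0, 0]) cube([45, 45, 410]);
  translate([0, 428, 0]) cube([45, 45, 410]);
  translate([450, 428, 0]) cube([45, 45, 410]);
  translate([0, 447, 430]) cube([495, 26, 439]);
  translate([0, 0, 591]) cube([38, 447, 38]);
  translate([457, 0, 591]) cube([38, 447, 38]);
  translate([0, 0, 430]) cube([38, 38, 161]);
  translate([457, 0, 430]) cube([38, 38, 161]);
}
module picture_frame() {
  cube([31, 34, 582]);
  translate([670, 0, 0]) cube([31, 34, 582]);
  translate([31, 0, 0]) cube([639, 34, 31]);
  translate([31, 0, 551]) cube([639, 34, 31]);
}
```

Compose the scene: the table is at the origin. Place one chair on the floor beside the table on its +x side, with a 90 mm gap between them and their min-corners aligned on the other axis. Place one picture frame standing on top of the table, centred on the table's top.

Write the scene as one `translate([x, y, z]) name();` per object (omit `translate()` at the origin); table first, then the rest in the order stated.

table();
translate([1439, 0, 0]) chair();
translate([324, 424, 709]) picture_frame();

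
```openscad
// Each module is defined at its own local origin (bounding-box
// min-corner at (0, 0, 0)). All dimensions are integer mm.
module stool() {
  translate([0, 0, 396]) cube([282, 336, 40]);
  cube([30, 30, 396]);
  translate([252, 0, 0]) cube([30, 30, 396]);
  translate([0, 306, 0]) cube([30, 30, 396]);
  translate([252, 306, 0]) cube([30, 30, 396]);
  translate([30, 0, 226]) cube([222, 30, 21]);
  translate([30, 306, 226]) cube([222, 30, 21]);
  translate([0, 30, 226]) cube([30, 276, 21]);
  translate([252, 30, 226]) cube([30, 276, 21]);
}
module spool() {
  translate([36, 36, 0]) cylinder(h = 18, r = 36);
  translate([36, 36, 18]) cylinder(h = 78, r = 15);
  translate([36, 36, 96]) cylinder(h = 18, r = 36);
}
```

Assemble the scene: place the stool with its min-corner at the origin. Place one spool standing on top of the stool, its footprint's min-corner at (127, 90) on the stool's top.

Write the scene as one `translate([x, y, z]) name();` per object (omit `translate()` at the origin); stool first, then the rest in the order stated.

stool();
translate([127, 90, 436]) spool();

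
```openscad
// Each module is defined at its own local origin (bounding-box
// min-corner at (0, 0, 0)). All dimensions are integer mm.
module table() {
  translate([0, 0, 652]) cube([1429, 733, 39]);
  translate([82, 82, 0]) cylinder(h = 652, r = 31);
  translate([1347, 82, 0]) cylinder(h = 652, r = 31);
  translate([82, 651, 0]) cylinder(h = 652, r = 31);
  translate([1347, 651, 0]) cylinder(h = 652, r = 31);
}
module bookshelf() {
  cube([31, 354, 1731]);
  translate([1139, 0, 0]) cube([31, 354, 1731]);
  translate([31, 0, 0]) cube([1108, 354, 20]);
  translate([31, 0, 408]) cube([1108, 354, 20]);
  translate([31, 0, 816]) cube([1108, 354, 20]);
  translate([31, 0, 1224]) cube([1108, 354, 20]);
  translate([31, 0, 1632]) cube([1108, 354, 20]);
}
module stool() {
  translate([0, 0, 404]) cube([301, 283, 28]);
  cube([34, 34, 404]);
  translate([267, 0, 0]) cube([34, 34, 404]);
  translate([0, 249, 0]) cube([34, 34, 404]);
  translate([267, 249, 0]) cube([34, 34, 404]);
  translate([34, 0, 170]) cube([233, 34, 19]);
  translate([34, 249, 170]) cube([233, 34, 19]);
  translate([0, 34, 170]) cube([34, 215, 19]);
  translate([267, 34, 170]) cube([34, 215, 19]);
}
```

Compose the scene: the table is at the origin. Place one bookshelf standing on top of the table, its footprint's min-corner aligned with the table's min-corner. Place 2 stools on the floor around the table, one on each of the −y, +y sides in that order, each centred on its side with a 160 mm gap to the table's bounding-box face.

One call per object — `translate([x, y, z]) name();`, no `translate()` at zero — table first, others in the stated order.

table();
translate([0, 0, 691]) bookshelf();
translate([564, -443, 0]) stool();
translate([564, 893, 0]) stool();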